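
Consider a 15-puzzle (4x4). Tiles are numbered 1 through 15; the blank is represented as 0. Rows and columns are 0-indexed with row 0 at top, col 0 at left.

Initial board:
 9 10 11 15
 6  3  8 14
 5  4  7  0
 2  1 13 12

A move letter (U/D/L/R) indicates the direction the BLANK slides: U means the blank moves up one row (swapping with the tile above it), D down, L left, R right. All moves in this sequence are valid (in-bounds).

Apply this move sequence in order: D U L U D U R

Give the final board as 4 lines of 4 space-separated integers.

After move 1 (D):
 9 10 11 15
 6  3  8 14
 5  4  7 12
 2  1 13  0

After move 2 (U):
 9 10 11 15
 6  3  8 14
 5  4  7  0
 2  1 13 12

After move 3 (L):
 9 10 11 15
 6  3  8 14
 5  4  0  7
 2  1 13 12

After move 4 (U):
 9 10 11 15
 6  3  0 14
 5  4  8  7
 2  1 13 12

After move 5 (D):
 9 10 11 15
 6  3  8 14
 5  4  0  7
 2  1 13 12

After move 6 (U):
 9 10 11 15
 6  3  0 14
 5  4  8  7
 2  1 13 12

After move 7 (R):
 9 10 11 15
 6  3 14  0
 5  4  8  7
 2  1 13 12

Answer:  9 10 11 15
 6  3 14  0
 5  4  8  7
 2  1 13 12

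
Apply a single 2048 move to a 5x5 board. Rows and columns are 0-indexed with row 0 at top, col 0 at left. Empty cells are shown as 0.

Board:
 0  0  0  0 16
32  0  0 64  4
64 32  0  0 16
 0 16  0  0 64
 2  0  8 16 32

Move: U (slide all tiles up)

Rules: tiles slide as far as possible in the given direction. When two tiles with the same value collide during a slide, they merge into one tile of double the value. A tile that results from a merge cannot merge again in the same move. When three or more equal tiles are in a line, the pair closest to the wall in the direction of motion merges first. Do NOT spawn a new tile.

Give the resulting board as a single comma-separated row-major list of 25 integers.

Answer: 32, 32, 8, 64, 16, 64, 16, 0, 16, 4, 2, 0, 0, 0, 16, 0, 0, 0, 0, 64, 0, 0, 0, 0, 32

Derivation:
Slide up:
col 0: [0, 32, 64, 0, 2] -> [32, 64, 2, 0, 0]
col 1: [0, 0, 32, 16, 0] -> [32, 16, 0, 0, 0]
col 2: [0, 0, 0, 0, 8] -> [8, 0, 0, 0, 0]
col 3: [0, 64, 0, 0, 16] -> [64, 16, 0, 0, 0]
col 4: [16, 4, 16, 64, 32] -> [16, 4, 16, 64, 32]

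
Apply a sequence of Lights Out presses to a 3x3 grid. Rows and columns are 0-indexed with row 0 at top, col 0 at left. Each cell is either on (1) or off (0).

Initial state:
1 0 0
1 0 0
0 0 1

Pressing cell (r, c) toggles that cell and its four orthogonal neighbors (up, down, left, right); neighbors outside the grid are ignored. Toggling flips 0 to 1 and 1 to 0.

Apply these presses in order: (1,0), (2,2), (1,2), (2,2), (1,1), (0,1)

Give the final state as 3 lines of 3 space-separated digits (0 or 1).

After press 1 at (1,0):
0 0 0
0 1 0
1 0 1

After press 2 at (2,2):
0 0 0
0 1 1
1 1 0

After press 3 at (1,2):
0 0 1
0 0 0
1 1 1

After press 4 at (2,2):
0 0 1
0 0 1
1 0 0

After press 5 at (1,1):
0 1 1
1 1 0
1 1 0

After press 6 at (0,1):
1 0 0
1 0 0
1 1 0

Answer: 1 0 0
1 0 0
1 1 0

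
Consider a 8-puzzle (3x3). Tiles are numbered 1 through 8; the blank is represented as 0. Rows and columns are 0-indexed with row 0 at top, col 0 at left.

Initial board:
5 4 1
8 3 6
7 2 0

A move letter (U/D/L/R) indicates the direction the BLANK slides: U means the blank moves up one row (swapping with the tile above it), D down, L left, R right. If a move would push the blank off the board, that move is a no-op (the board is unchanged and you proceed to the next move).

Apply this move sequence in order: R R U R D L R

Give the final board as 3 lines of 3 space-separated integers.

Answer: 5 4 1
8 3 6
7 2 0

Derivation:
After move 1 (R):
5 4 1
8 3 6
7 2 0

After move 2 (R):
5 4 1
8 3 6
7 2 0

After move 3 (U):
5 4 1
8 3 0
7 2 6

After move 4 (R):
5 4 1
8 3 0
7 2 6

After move 5 (D):
5 4 1
8 3 6
7 2 0

After move 6 (L):
5 4 1
8 3 6
7 0 2

After move 7 (R):
5 4 1
8 3 6
7 2 0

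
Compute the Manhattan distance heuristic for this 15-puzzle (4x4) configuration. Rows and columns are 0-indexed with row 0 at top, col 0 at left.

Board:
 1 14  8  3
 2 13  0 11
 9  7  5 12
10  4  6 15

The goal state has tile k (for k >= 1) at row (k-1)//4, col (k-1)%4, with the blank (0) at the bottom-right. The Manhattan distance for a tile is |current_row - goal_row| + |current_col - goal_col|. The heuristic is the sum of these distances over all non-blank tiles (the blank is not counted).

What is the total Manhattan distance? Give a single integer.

Answer: 29

Derivation:
Tile 1: at (0,0), goal (0,0), distance |0-0|+|0-0| = 0
Tile 14: at (0,1), goal (3,1), distance |0-3|+|1-1| = 3
Tile 8: at (0,2), goal (1,3), distance |0-1|+|2-3| = 2
Tile 3: at (0,3), goal (0,2), distance |0-0|+|3-2| = 1
Tile 2: at (1,0), goal (0,1), distance |1-0|+|0-1| = 2
Tile 13: at (1,1), goal (3,0), distance |1-3|+|1-0| = 3
Tile 11: at (1,3), goal (2,2), distance |1-2|+|3-2| = 2
Tile 9: at (2,0), goal (2,0), distance |2-2|+|0-0| = 0
Tile 7: at (2,1), goal (1,2), distance |2-1|+|1-2| = 2
Tile 5: at (2,2), goal (1,0), distance |2-1|+|2-0| = 3
Tile 12: at (2,3), goal (2,3), distance |2-2|+|3-3| = 0
Tile 10: at (3,0), goal (2,1), distance |3-2|+|0-1| = 2
Tile 4: at (3,1), goal (0,3), distance |3-0|+|1-3| = 5
Tile 6: at (3,2), goal (1,1), distance |3-1|+|2-1| = 3
Tile 15: at (3,3), goal (3,2), distance |3-3|+|3-2| = 1
Sum: 0 + 3 + 2 + 1 + 2 + 3 + 2 + 0 + 2 + 3 + 0 + 2 + 5 + 3 + 1 = 29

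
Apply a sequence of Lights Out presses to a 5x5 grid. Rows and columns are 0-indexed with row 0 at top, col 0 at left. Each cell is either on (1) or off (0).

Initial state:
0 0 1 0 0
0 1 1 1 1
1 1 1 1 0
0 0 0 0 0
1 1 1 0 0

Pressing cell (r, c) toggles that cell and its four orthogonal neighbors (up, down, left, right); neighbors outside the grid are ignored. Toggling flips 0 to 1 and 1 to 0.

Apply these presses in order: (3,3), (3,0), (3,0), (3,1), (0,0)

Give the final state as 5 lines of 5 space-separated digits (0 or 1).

Answer: 1 1 1 0 0
1 1 1 1 1
1 0 1 0 0
1 1 0 1 1
1 0 1 1 0

Derivation:
After press 1 at (3,3):
0 0 1 0 0
0 1 1 1 1
1 1 1 0 0
0 0 1 1 1
1 1 1 1 0

After press 2 at (3,0):
0 0 1 0 0
0 1 1 1 1
0 1 1 0 0
1 1 1 1 1
0 1 1 1 0

After press 3 at (3,0):
0 0 1 0 0
0 1 1 1 1
1 1 1 0 0
0 0 1 1 1
1 1 1 1 0

After press 4 at (3,1):
0 0 1 0 0
0 1 1 1 1
1 0 1 0 0
1 1 0 1 1
1 0 1 1 0

After press 5 at (0,0):
1 1 1 0 0
1 1 1 1 1
1 0 1 0 0
1 1 0 1 1
1 0 1 1 0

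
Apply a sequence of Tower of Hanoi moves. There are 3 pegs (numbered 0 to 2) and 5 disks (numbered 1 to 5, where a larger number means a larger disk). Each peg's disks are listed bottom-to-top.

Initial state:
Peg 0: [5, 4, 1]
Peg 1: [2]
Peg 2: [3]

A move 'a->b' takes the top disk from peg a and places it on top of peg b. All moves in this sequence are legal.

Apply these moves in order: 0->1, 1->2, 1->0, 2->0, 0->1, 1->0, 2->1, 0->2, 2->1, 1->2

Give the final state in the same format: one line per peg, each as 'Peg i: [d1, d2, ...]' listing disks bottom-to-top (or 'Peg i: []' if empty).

After move 1 (0->1):
Peg 0: [5, 4]
Peg 1: [2, 1]
Peg 2: [3]

After move 2 (1->2):
Peg 0: [5, 4]
Peg 1: [2]
Peg 2: [3, 1]

After move 3 (1->0):
Peg 0: [5, 4, 2]
Peg 1: []
Peg 2: [3, 1]

After move 4 (2->0):
Peg 0: [5, 4, 2, 1]
Peg 1: []
Peg 2: [3]

After move 5 (0->1):
Peg 0: [5, 4, 2]
Peg 1: [1]
Peg 2: [3]

After move 6 (1->0):
Peg 0: [5, 4, 2, 1]
Peg 1: []
Peg 2: [3]

After move 7 (2->1):
Peg 0: [5, 4, 2, 1]
Peg 1: [3]
Peg 2: []

After move 8 (0->2):
Peg 0: [5, 4, 2]
Peg 1: [3]
Peg 2: [1]

After move 9 (2->1):
Peg 0: [5, 4, 2]
Peg 1: [3, 1]
Peg 2: []

After move 10 (1->2):
Peg 0: [5, 4, 2]
Peg 1: [3]
Peg 2: [1]

Answer: Peg 0: [5, 4, 2]
Peg 1: [3]
Peg 2: [1]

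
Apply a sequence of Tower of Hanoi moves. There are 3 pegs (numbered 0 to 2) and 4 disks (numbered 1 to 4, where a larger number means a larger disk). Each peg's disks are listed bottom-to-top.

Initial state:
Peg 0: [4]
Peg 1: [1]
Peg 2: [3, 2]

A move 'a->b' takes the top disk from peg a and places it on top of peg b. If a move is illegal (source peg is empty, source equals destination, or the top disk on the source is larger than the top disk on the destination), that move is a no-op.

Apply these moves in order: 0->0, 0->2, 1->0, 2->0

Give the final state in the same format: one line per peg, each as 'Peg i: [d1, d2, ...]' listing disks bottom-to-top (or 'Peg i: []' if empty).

After move 1 (0->0):
Peg 0: [4]
Peg 1: [1]
Peg 2: [3, 2]

After move 2 (0->2):
Peg 0: [4]
Peg 1: [1]
Peg 2: [3, 2]

After move 3 (1->0):
Peg 0: [4, 1]
Peg 1: []
Peg 2: [3, 2]

After move 4 (2->0):
Peg 0: [4, 1]
Peg 1: []
Peg 2: [3, 2]

Answer: Peg 0: [4, 1]
Peg 1: []
Peg 2: [3, 2]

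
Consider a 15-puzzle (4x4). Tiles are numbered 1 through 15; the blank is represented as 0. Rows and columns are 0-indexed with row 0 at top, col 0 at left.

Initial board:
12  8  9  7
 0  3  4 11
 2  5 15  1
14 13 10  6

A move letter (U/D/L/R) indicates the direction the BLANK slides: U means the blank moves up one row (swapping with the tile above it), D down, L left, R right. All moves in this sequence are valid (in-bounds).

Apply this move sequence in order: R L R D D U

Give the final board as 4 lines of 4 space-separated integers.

Answer: 12  8  9  7
 3  5  4 11
 2  0 15  1
14 13 10  6

Derivation:
After move 1 (R):
12  8  9  7
 3  0  4 11
 2  5 15  1
14 13 10  6

After move 2 (L):
12  8  9  7
 0  3  4 11
 2  5 15  1
14 13 10  6

After move 3 (R):
12  8  9  7
 3  0  4 11
 2  5 15  1
14 13 10  6

After move 4 (D):
12  8  9  7
 3  5  4 11
 2  0 15  1
14 13 10  6

After move 5 (D):
12  8  9  7
 3  5  4 11
 2 13 15  1
14  0 10  6

After move 6 (U):
12  8  9  7
 3  5  4 11
 2  0 15  1
14 13 10  6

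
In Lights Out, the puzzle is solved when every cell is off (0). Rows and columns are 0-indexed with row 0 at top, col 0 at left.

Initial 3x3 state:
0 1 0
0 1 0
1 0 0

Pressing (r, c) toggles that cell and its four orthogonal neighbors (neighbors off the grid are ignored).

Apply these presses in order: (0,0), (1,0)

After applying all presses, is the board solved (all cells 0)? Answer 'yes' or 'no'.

Answer: yes

Derivation:
After press 1 at (0,0):
1 0 0
1 1 0
1 0 0

After press 2 at (1,0):
0 0 0
0 0 0
0 0 0

Lights still on: 0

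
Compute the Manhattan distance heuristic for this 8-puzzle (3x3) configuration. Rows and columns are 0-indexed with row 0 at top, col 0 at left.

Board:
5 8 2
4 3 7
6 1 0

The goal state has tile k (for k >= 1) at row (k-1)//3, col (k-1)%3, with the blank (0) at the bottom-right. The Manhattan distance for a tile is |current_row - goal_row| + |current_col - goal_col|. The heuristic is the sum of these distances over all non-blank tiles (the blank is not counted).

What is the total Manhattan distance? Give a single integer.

Tile 5: (0,0)->(1,1) = 2
Tile 8: (0,1)->(2,1) = 2
Tile 2: (0,2)->(0,1) = 1
Tile 4: (1,0)->(1,0) = 0
Tile 3: (1,1)->(0,2) = 2
Tile 7: (1,2)->(2,0) = 3
Tile 6: (2,0)->(1,2) = 3
Tile 1: (2,1)->(0,0) = 3
Sum: 2 + 2 + 1 + 0 + 2 + 3 + 3 + 3 = 16

Answer: 16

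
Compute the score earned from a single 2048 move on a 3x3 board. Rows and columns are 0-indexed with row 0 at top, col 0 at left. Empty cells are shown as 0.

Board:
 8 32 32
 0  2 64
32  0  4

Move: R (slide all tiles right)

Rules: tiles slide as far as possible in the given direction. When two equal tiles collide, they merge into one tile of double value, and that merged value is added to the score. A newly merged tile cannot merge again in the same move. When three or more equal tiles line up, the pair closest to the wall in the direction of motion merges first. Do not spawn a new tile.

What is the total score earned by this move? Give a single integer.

Slide right:
row 0: [8, 32, 32] -> [0, 8, 64]  score +64 (running 64)
row 1: [0, 2, 64] -> [0, 2, 64]  score +0 (running 64)
row 2: [32, 0, 4] -> [0, 32, 4]  score +0 (running 64)
Board after move:
 0  8 64
 0  2 64
 0 32  4

Answer: 64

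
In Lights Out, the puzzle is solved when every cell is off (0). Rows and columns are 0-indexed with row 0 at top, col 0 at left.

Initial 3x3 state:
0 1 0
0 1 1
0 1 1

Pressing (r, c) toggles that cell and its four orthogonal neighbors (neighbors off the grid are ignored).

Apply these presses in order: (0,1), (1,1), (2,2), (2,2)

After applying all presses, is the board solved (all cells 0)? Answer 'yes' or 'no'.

Answer: no

Derivation:
After press 1 at (0,1):
1 0 1
0 0 1
0 1 1

After press 2 at (1,1):
1 1 1
1 1 0
0 0 1

After press 3 at (2,2):
1 1 1
1 1 1
0 1 0

After press 4 at (2,2):
1 1 1
1 1 0
0 0 1

Lights still on: 6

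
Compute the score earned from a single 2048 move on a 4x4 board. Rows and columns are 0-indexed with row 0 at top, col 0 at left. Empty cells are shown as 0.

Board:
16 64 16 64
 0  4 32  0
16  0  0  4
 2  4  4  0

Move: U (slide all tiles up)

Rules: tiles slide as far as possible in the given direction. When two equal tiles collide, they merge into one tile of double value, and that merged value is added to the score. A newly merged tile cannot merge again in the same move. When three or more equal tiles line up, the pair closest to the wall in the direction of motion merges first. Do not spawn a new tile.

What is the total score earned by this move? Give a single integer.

Slide up:
col 0: [16, 0, 16, 2] -> [32, 2, 0, 0]  score +32 (running 32)
col 1: [64, 4, 0, 4] -> [64, 8, 0, 0]  score +8 (running 40)
col 2: [16, 32, 0, 4] -> [16, 32, 4, 0]  score +0 (running 40)
col 3: [64, 0, 4, 0] -> [64, 4, 0, 0]  score +0 (running 40)
Board after move:
32 64 16 64
 2  8 32  4
 0  0  4  0
 0  0  0  0

Answer: 40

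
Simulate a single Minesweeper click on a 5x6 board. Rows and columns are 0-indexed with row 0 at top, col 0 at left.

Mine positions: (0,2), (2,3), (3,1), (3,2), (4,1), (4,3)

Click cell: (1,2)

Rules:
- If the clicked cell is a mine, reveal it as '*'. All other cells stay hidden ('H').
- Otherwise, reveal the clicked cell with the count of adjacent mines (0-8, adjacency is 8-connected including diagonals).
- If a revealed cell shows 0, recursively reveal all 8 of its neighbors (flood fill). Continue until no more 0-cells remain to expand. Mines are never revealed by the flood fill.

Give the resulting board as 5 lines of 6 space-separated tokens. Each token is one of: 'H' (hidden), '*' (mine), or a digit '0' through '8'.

H H H H H H
H H 2 H H H
H H H H H H
H H H H H H
H H H H H H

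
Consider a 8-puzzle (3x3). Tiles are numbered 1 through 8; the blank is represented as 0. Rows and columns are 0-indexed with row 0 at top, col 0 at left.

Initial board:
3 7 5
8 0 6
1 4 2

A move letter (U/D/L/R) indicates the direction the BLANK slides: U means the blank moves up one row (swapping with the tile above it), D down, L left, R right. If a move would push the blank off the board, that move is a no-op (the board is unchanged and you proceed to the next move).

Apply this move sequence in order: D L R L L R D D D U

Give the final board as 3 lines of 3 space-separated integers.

After move 1 (D):
3 7 5
8 4 6
1 0 2

After move 2 (L):
3 7 5
8 4 6
0 1 2

After move 3 (R):
3 7 5
8 4 6
1 0 2

After move 4 (L):
3 7 5
8 4 6
0 1 2

After move 5 (L):
3 7 5
8 4 6
0 1 2

After move 6 (R):
3 7 5
8 4 6
1 0 2

After move 7 (D):
3 7 5
8 4 6
1 0 2

After move 8 (D):
3 7 5
8 4 6
1 0 2

After move 9 (D):
3 7 5
8 4 6
1 0 2

After move 10 (U):
3 7 5
8 0 6
1 4 2

Answer: 3 7 5
8 0 6
1 4 2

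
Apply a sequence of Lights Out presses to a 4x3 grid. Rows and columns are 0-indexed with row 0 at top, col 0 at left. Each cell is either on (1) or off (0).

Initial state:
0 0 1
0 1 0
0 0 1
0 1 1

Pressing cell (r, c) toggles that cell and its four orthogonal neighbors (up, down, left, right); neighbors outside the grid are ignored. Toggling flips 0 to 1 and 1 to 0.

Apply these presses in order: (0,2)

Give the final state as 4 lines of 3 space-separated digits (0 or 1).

Answer: 0 1 0
0 1 1
0 0 1
0 1 1

Derivation:
After press 1 at (0,2):
0 1 0
0 1 1
0 0 1
0 1 1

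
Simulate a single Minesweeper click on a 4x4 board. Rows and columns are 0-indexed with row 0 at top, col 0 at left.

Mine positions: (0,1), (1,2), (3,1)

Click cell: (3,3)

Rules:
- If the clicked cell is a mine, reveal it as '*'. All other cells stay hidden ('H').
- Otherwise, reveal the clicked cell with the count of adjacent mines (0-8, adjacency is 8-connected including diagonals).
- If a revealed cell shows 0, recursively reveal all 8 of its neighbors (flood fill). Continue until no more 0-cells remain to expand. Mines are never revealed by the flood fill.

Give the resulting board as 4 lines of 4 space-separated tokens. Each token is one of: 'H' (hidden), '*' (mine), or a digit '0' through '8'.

H H H H
H H H H
H H 2 1
H H 1 0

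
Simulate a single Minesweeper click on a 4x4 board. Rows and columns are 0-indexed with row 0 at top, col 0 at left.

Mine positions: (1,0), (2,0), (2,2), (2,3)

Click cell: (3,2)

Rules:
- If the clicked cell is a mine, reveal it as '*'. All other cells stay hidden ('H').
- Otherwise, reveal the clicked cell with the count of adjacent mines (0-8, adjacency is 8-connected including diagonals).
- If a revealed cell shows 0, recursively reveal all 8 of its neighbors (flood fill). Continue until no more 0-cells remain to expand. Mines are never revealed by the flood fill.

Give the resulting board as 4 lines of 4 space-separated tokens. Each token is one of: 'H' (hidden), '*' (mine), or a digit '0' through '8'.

H H H H
H H H H
H H H H
H H 2 H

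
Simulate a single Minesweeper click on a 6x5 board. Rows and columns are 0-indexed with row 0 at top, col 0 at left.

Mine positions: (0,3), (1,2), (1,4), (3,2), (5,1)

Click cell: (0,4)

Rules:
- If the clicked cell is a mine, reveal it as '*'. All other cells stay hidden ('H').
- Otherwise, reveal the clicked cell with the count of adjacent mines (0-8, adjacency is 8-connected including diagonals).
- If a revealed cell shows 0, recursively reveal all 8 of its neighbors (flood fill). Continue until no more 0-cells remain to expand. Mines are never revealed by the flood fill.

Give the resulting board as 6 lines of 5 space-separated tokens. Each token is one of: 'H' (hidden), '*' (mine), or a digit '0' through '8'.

H H H H 2
H H H H H
H H H H H
H H H H H
H H H H H
H H H H H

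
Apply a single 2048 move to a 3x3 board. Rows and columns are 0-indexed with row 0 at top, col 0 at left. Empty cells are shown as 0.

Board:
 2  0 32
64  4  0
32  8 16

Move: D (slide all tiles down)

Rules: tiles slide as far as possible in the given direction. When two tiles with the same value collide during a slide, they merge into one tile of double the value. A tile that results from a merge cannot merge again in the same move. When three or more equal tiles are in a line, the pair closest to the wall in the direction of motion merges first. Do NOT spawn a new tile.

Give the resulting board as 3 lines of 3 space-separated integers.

Answer:  2  0  0
64  4 32
32  8 16

Derivation:
Slide down:
col 0: [2, 64, 32] -> [2, 64, 32]
col 1: [0, 4, 8] -> [0, 4, 8]
col 2: [32, 0, 16] -> [0, 32, 16]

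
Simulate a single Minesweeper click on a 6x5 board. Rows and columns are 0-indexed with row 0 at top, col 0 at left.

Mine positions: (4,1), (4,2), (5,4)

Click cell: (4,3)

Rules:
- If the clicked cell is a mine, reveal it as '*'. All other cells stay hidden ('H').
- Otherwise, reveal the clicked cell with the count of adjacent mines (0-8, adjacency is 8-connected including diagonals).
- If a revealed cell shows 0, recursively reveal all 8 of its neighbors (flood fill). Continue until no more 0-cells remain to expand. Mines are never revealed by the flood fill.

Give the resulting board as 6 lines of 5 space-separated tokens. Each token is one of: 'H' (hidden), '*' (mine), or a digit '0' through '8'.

H H H H H
H H H H H
H H H H H
H H H H H
H H H 2 H
H H H H H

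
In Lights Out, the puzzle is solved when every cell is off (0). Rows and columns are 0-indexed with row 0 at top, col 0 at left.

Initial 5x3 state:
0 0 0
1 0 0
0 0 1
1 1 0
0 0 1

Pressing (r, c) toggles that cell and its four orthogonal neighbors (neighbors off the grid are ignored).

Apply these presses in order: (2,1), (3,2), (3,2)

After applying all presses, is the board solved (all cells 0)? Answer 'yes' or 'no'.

Answer: no

Derivation:
After press 1 at (2,1):
0 0 0
1 1 0
1 1 0
1 0 0
0 0 1

After press 2 at (3,2):
0 0 0
1 1 0
1 1 1
1 1 1
0 0 0

After press 3 at (3,2):
0 0 0
1 1 0
1 1 0
1 0 0
0 0 1

Lights still on: 6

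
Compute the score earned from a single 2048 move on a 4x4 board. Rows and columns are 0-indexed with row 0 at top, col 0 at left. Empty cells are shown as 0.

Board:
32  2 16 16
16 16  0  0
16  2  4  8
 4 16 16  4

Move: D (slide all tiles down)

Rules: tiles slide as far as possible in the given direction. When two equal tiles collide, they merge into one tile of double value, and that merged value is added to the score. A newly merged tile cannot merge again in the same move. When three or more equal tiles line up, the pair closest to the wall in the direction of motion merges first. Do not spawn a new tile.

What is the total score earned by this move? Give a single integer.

Slide down:
col 0: [32, 16, 16, 4] -> [0, 32, 32, 4]  score +32 (running 32)
col 1: [2, 16, 2, 16] -> [2, 16, 2, 16]  score +0 (running 32)
col 2: [16, 0, 4, 16] -> [0, 16, 4, 16]  score +0 (running 32)
col 3: [16, 0, 8, 4] -> [0, 16, 8, 4]  score +0 (running 32)
Board after move:
 0  2  0  0
32 16 16 16
32  2  4  8
 4 16 16  4

Answer: 32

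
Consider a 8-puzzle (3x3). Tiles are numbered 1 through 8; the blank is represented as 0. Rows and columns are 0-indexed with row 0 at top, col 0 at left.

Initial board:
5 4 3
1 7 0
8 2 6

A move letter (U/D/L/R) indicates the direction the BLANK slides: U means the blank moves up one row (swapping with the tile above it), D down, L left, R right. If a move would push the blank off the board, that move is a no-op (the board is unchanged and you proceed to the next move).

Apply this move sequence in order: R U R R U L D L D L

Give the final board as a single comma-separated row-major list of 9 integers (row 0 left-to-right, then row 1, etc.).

Answer: 5, 7, 4, 8, 1, 3, 0, 2, 6

Derivation:
After move 1 (R):
5 4 3
1 7 0
8 2 6

After move 2 (U):
5 4 0
1 7 3
8 2 6

After move 3 (R):
5 4 0
1 7 3
8 2 6

After move 4 (R):
5 4 0
1 7 3
8 2 6

After move 5 (U):
5 4 0
1 7 3
8 2 6

After move 6 (L):
5 0 4
1 7 3
8 2 6

After move 7 (D):
5 7 4
1 0 3
8 2 6

After move 8 (L):
5 7 4
0 1 3
8 2 6

After move 9 (D):
5 7 4
8 1 3
0 2 6

After move 10 (L):
5 7 4
8 1 3
0 2 6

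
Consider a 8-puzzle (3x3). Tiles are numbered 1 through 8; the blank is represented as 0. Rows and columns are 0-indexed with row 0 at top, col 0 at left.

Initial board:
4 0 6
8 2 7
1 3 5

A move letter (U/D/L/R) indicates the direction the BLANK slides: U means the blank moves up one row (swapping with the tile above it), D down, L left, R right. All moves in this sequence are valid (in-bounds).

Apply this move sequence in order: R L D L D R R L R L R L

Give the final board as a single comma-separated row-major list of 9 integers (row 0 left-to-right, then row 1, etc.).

Answer: 4, 2, 6, 1, 8, 7, 3, 0, 5

Derivation:
After move 1 (R):
4 6 0
8 2 7
1 3 5

After move 2 (L):
4 0 6
8 2 7
1 3 5

After move 3 (D):
4 2 6
8 0 7
1 3 5

After move 4 (L):
4 2 6
0 8 7
1 3 5

After move 5 (D):
4 2 6
1 8 7
0 3 5

After move 6 (R):
4 2 6
1 8 7
3 0 5

After move 7 (R):
4 2 6
1 8 7
3 5 0

After move 8 (L):
4 2 6
1 8 7
3 0 5

After move 9 (R):
4 2 6
1 8 7
3 5 0

After move 10 (L):
4 2 6
1 8 7
3 0 5

After move 11 (R):
4 2 6
1 8 7
3 5 0

After move 12 (L):
4 2 6
1 8 7
3 0 5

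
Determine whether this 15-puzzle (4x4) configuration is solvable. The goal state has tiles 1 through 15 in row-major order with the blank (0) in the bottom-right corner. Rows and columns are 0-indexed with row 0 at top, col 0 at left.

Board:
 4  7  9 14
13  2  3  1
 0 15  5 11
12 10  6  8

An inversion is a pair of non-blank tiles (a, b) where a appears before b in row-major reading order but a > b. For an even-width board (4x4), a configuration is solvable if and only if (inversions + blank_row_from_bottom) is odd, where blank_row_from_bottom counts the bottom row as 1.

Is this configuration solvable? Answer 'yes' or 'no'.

Inversions: 49
Blank is in row 2 (0-indexed from top), which is row 2 counting from the bottom (bottom = 1).
49 + 2 = 51, which is odd, so the puzzle is solvable.

Answer: yes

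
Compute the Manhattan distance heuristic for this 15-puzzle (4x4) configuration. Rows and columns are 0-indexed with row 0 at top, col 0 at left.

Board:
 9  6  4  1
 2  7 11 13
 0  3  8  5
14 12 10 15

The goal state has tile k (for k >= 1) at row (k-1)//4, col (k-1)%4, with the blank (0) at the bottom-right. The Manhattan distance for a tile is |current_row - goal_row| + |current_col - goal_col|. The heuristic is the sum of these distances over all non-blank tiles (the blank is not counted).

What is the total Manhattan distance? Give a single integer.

Tile 9: (0,0)->(2,0) = 2
Tile 6: (0,1)->(1,1) = 1
Tile 4: (0,2)->(0,3) = 1
Tile 1: (0,3)->(0,0) = 3
Tile 2: (1,0)->(0,1) = 2
Tile 7: (1,1)->(1,2) = 1
Tile 11: (1,2)->(2,2) = 1
Tile 13: (1,3)->(3,0) = 5
Tile 3: (2,1)->(0,2) = 3
Tile 8: (2,2)->(1,3) = 2
Tile 5: (2,3)->(1,0) = 4
Tile 14: (3,0)->(3,1) = 1
Tile 12: (3,1)->(2,3) = 3
Tile 10: (3,2)->(2,1) = 2
Tile 15: (3,3)->(3,2) = 1
Sum: 2 + 1 + 1 + 3 + 2 + 1 + 1 + 5 + 3 + 2 + 4 + 1 + 3 + 2 + 1 = 32

Answer: 32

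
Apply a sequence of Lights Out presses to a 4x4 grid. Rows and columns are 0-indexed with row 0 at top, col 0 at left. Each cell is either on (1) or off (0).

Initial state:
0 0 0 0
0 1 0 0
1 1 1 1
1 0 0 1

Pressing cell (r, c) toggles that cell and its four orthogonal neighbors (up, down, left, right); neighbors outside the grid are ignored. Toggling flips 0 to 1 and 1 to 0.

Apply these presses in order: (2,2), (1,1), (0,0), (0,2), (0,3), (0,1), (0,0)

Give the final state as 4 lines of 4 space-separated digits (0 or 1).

Answer: 1 1 1 0
1 1 1 1
1 1 0 0
1 0 1 1

Derivation:
After press 1 at (2,2):
0 0 0 0
0 1 1 0
1 0 0 0
1 0 1 1

After press 2 at (1,1):
0 1 0 0
1 0 0 0
1 1 0 0
1 0 1 1

After press 3 at (0,0):
1 0 0 0
0 0 0 0
1 1 0 0
1 0 1 1

After press 4 at (0,2):
1 1 1 1
0 0 1 0
1 1 0 0
1 0 1 1

After press 5 at (0,3):
1 1 0 0
0 0 1 1
1 1 0 0
1 0 1 1

After press 6 at (0,1):
0 0 1 0
0 1 1 1
1 1 0 0
1 0 1 1

After press 7 at (0,0):
1 1 1 0
1 1 1 1
1 1 0 0
1 0 1 1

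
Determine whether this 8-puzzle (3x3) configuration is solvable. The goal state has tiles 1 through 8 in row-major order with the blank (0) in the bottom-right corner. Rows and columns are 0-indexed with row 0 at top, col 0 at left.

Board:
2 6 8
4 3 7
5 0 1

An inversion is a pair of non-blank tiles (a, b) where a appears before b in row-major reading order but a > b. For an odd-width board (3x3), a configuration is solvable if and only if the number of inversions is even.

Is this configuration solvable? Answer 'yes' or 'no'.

Inversions (pairs i<j in row-major order where tile[i] > tile[j] > 0): 16
16 is even, so the puzzle is solvable.

Answer: yes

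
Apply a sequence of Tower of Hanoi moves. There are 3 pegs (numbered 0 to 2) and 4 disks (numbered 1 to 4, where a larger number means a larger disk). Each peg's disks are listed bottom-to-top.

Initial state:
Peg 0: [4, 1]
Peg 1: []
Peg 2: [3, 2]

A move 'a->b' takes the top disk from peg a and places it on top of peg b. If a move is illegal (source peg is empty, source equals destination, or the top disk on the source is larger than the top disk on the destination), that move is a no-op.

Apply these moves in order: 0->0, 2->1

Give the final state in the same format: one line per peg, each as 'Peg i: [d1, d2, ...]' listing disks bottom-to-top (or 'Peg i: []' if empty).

After move 1 (0->0):
Peg 0: [4, 1]
Peg 1: []
Peg 2: [3, 2]

After move 2 (2->1):
Peg 0: [4, 1]
Peg 1: [2]
Peg 2: [3]

Answer: Peg 0: [4, 1]
Peg 1: [2]
Peg 2: [3]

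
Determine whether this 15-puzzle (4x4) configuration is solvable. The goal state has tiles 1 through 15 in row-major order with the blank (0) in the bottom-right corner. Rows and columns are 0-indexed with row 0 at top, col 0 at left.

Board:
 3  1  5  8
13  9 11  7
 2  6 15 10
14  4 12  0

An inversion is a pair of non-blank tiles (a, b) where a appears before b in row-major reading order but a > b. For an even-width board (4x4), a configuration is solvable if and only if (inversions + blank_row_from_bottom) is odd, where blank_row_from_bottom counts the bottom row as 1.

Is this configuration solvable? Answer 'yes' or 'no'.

Inversions: 36
Blank is in row 3 (0-indexed from top), which is row 1 counting from the bottom (bottom = 1).
36 + 1 = 37, which is odd, so the puzzle is solvable.

Answer: yes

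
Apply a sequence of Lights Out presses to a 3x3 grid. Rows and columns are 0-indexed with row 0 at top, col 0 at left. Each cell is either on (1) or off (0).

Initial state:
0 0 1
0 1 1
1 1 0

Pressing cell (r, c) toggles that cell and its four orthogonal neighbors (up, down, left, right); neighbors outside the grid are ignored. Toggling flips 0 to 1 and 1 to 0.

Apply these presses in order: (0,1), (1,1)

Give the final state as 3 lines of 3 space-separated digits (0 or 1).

After press 1 at (0,1):
1 1 0
0 0 1
1 1 0

After press 2 at (1,1):
1 0 0
1 1 0
1 0 0

Answer: 1 0 0
1 1 0
1 0 0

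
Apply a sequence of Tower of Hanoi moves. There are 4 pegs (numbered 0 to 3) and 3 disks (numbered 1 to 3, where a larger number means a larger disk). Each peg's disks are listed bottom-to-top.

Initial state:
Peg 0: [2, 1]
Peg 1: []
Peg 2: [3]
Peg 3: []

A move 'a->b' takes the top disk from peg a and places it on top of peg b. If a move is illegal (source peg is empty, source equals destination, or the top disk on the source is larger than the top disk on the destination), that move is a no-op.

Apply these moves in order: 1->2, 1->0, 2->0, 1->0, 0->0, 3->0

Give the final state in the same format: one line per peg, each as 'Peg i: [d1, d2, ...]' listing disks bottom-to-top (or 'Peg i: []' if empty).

Answer: Peg 0: [2, 1]
Peg 1: []
Peg 2: [3]
Peg 3: []

Derivation:
After move 1 (1->2):
Peg 0: [2, 1]
Peg 1: []
Peg 2: [3]
Peg 3: []

After move 2 (1->0):
Peg 0: [2, 1]
Peg 1: []
Peg 2: [3]
Peg 3: []

After move 3 (2->0):
Peg 0: [2, 1]
Peg 1: []
Peg 2: [3]
Peg 3: []

After move 4 (1->0):
Peg 0: [2, 1]
Peg 1: []
Peg 2: [3]
Peg 3: []

After move 5 (0->0):
Peg 0: [2, 1]
Peg 1: []
Peg 2: [3]
Peg 3: []

After move 6 (3->0):
Peg 0: [2, 1]
Peg 1: []
Peg 2: [3]
Peg 3: []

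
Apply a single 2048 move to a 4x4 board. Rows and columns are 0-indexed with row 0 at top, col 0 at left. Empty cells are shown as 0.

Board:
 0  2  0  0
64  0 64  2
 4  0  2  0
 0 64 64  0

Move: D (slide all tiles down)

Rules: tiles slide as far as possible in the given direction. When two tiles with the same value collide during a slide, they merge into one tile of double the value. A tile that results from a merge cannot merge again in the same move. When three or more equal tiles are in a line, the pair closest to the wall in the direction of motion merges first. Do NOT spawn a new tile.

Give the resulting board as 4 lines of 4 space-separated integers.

Slide down:
col 0: [0, 64, 4, 0] -> [0, 0, 64, 4]
col 1: [2, 0, 0, 64] -> [0, 0, 2, 64]
col 2: [0, 64, 2, 64] -> [0, 64, 2, 64]
col 3: [0, 2, 0, 0] -> [0, 0, 0, 2]

Answer:  0  0  0  0
 0  0 64  0
64  2  2  0
 4 64 64  2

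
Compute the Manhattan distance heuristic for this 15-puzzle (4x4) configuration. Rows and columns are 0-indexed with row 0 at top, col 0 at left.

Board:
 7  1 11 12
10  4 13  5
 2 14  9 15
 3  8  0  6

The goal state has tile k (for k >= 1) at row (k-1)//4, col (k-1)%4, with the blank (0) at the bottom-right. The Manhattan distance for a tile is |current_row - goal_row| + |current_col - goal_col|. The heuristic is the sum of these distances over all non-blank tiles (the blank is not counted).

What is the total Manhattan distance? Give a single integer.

Tile 7: at (0,0), goal (1,2), distance |0-1|+|0-2| = 3
Tile 1: at (0,1), goal (0,0), distance |0-0|+|1-0| = 1
Tile 11: at (0,2), goal (2,2), distance |0-2|+|2-2| = 2
Tile 12: at (0,3), goal (2,3), distance |0-2|+|3-3| = 2
Tile 10: at (1,0), goal (2,1), distance |1-2|+|0-1| = 2
Tile 4: at (1,1), goal (0,3), distance |1-0|+|1-3| = 3
Tile 13: at (1,2), goal (3,0), distance |1-3|+|2-0| = 4
Tile 5: at (1,3), goal (1,0), distance |1-1|+|3-0| = 3
Tile 2: at (2,0), goal (0,1), distance |2-0|+|0-1| = 3
Tile 14: at (2,1), goal (3,1), distance |2-3|+|1-1| = 1
Tile 9: at (2,2), goal (2,0), distance |2-2|+|2-0| = 2
Tile 15: at (2,3), goal (3,2), distance |2-3|+|3-2| = 2
Tile 3: at (3,0), goal (0,2), distance |3-0|+|0-2| = 5
Tile 8: at (3,1), goal (1,3), distance |3-1|+|1-3| = 4
Tile 6: at (3,3), goal (1,1), distance |3-1|+|3-1| = 4
Sum: 3 + 1 + 2 + 2 + 2 + 3 + 4 + 3 + 3 + 1 + 2 + 2 + 5 + 4 + 4 = 41

Answer: 41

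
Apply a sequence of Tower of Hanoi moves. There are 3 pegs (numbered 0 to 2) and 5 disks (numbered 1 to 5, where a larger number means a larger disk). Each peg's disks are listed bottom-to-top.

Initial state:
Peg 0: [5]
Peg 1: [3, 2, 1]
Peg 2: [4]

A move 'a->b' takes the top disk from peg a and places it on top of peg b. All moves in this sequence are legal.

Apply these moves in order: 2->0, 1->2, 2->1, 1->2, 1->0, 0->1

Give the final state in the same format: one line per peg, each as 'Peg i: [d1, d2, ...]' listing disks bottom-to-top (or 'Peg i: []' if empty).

Answer: Peg 0: [5, 4]
Peg 1: [3, 2]
Peg 2: [1]

Derivation:
After move 1 (2->0):
Peg 0: [5, 4]
Peg 1: [3, 2, 1]
Peg 2: []

After move 2 (1->2):
Peg 0: [5, 4]
Peg 1: [3, 2]
Peg 2: [1]

After move 3 (2->1):
Peg 0: [5, 4]
Peg 1: [3, 2, 1]
Peg 2: []

After move 4 (1->2):
Peg 0: [5, 4]
Peg 1: [3, 2]
Peg 2: [1]

After move 5 (1->0):
Peg 0: [5, 4, 2]
Peg 1: [3]
Peg 2: [1]

After move 6 (0->1):
Peg 0: [5, 4]
Peg 1: [3, 2]
Peg 2: [1]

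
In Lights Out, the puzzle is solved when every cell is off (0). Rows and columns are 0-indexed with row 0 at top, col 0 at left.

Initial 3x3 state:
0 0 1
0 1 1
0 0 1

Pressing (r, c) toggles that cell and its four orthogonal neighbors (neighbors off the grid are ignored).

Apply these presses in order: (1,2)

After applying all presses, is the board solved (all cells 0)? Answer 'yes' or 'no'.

Answer: yes

Derivation:
After press 1 at (1,2):
0 0 0
0 0 0
0 0 0

Lights still on: 0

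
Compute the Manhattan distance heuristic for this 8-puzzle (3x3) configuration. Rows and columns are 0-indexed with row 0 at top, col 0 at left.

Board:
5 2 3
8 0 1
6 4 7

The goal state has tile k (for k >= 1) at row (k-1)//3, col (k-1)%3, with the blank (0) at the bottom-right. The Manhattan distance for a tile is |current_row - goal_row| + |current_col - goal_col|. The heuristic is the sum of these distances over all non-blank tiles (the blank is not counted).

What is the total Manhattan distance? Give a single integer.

Answer: 14

Derivation:
Tile 5: (0,0)->(1,1) = 2
Tile 2: (0,1)->(0,1) = 0
Tile 3: (0,2)->(0,2) = 0
Tile 8: (1,0)->(2,1) = 2
Tile 1: (1,2)->(0,0) = 3
Tile 6: (2,0)->(1,2) = 3
Tile 4: (2,1)->(1,0) = 2
Tile 7: (2,2)->(2,0) = 2
Sum: 2 + 0 + 0 + 2 + 3 + 3 + 2 + 2 = 14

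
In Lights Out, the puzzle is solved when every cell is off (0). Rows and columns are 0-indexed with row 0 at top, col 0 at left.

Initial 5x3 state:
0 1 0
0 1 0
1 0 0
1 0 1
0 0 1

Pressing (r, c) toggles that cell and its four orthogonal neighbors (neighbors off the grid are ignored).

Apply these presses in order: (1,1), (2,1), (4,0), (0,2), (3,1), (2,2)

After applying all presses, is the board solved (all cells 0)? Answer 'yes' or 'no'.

After press 1 at (1,1):
0 0 0
1 0 1
1 1 0
1 0 1
0 0 1

After press 2 at (2,1):
0 0 0
1 1 1
0 0 1
1 1 1
0 0 1

After press 3 at (4,0):
0 0 0
1 1 1
0 0 1
0 1 1
1 1 1

After press 4 at (0,2):
0 1 1
1 1 0
0 0 1
0 1 1
1 1 1

After press 5 at (3,1):
0 1 1
1 1 0
0 1 1
1 0 0
1 0 1

After press 6 at (2,2):
0 1 1
1 1 1
0 0 0
1 0 1
1 0 1

Lights still on: 9

Answer: no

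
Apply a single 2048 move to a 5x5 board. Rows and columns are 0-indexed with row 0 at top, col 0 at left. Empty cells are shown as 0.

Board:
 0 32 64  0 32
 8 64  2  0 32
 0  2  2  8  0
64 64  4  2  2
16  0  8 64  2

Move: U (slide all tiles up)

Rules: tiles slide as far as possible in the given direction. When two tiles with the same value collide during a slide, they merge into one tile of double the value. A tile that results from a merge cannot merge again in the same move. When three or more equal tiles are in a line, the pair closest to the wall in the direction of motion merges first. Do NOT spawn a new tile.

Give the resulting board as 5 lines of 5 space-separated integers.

Slide up:
col 0: [0, 8, 0, 64, 16] -> [8, 64, 16, 0, 0]
col 1: [32, 64, 2, 64, 0] -> [32, 64, 2, 64, 0]
col 2: [64, 2, 2, 4, 8] -> [64, 4, 4, 8, 0]
col 3: [0, 0, 8, 2, 64] -> [8, 2, 64, 0, 0]
col 4: [32, 32, 0, 2, 2] -> [64, 4, 0, 0, 0]

Answer:  8 32 64  8 64
64 64  4  2  4
16  2  4 64  0
 0 64  8  0  0
 0  0  0  0  0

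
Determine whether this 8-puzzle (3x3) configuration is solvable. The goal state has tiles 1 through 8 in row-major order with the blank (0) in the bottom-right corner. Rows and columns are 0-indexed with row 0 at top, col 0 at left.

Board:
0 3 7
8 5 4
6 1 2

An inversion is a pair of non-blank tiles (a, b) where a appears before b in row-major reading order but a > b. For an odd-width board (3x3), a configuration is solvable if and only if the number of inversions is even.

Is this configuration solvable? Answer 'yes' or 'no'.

Answer: no

Derivation:
Inversions (pairs i<j in row-major order where tile[i] > tile[j] > 0): 19
19 is odd, so the puzzle is not solvable.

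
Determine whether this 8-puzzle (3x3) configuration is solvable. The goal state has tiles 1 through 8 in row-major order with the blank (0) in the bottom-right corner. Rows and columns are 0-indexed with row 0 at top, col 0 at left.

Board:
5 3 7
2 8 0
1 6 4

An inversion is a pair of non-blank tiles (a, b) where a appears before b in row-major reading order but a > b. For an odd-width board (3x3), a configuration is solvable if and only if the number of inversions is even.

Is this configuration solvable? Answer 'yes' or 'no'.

Answer: no

Derivation:
Inversions (pairs i<j in row-major order where tile[i] > tile[j] > 0): 15
15 is odd, so the puzzle is not solvable.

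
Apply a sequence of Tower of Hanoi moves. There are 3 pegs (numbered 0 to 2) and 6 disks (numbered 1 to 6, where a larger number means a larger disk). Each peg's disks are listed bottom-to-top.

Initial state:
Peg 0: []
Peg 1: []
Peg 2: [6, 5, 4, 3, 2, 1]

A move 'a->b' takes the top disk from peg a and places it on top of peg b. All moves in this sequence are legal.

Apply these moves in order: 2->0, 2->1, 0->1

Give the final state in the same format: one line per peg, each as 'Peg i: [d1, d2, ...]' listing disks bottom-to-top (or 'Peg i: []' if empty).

After move 1 (2->0):
Peg 0: [1]
Peg 1: []
Peg 2: [6, 5, 4, 3, 2]

After move 2 (2->1):
Peg 0: [1]
Peg 1: [2]
Peg 2: [6, 5, 4, 3]

After move 3 (0->1):
Peg 0: []
Peg 1: [2, 1]
Peg 2: [6, 5, 4, 3]

Answer: Peg 0: []
Peg 1: [2, 1]
Peg 2: [6, 5, 4, 3]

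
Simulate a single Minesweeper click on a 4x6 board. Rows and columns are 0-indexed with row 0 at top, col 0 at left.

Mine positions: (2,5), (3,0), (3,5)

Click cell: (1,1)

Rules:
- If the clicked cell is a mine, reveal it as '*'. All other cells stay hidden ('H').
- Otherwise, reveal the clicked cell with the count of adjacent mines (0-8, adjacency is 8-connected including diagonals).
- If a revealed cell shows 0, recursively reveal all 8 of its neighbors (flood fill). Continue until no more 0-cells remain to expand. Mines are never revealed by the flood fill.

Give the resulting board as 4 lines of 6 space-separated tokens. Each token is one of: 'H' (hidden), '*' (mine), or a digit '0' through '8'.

0 0 0 0 0 0
0 0 0 0 1 1
1 1 0 0 2 H
H 1 0 0 2 H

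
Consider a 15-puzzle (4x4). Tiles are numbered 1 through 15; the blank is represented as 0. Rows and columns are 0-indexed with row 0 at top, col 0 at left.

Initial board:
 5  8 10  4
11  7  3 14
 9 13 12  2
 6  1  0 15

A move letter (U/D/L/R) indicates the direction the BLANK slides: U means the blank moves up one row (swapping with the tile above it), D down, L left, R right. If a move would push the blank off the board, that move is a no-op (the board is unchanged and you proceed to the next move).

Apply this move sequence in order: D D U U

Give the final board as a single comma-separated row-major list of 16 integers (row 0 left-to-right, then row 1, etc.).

Answer: 5, 8, 10, 4, 11, 7, 0, 14, 9, 13, 3, 2, 6, 1, 12, 15

Derivation:
After move 1 (D):
 5  8 10  4
11  7  3 14
 9 13 12  2
 6  1  0 15

After move 2 (D):
 5  8 10  4
11  7  3 14
 9 13 12  2
 6  1  0 15

After move 3 (U):
 5  8 10  4
11  7  3 14
 9 13  0  2
 6  1 12 15

After move 4 (U):
 5  8 10  4
11  7  0 14
 9 13  3  2
 6  1 12 15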